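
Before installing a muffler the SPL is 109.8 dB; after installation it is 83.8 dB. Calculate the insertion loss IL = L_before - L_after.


Insertion loss = SPL without muffler - SPL with muffler
IL = 109.8 - 83.8 = 26 dB


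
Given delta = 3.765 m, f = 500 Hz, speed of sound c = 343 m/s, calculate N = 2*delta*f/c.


N = 2*delta*f/c = 2*delta/lambda, where lambda = c/f
lambda = 343 / 500 = 0.686 m
N = 2 * 3.765 / 0.686 = 10.977


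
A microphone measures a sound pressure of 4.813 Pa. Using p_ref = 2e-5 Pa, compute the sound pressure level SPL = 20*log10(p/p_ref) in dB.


p / p_ref = 4.813 / 2e-5 = 240650
SPL = 20 * log10(240650) = 107.63 dB


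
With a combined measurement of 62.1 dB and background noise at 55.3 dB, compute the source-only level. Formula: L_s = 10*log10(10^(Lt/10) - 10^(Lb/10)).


10^(62.1/10) = 1.62181e+06
10^(55.3/10) = 338844
Difference = 1.62181e+06 - 338844 = 1.28297e+06
L_source = 10*log10(1.28297e+06) = 61.082 dB


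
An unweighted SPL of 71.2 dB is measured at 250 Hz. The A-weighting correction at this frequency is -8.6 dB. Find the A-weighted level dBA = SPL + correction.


A-weighting table: 250 Hz -> -8.6 dB correction
SPL_A = SPL + correction = 71.2 + (-8.6) = 62.6 dBA


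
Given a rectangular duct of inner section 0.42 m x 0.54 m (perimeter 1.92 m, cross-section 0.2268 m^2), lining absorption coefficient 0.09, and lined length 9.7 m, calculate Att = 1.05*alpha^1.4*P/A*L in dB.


alpha^1.4 = 0.09^1.4 = 0.034351
Attenuation rate = 1.05 * alpha^1.4 * P / A
= 1.05 * 0.034351 * 1.92 / 0.2268 = 0.305342 dB/m
Total Att = 0.305342 * 9.7 = 2.9618 dB


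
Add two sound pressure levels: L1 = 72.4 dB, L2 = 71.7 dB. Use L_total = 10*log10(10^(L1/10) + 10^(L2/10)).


10^(72.4/10) = 1.7378e+07
10^(71.7/10) = 1.47911e+07
Sum = 1.7378e+07 + 1.47911e+07 = 3.21691e+07
L_total = 10*log10(3.21691e+07) = 75.074 dB


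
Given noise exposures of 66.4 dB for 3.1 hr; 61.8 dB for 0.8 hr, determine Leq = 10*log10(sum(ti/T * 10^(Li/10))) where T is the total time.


T_total = 3.1 + 0.8 = 3.9 hr
(3.1/3.9) * 10^(66.4/10) = 3.46974e+06
(0.8/3.9) * 10^(61.8/10) = 310474
Sum = 3.46974e+06 + 310474 = 3.78021e+06
Leq = 10*log10(3.78021e+06) = 65.775 dB


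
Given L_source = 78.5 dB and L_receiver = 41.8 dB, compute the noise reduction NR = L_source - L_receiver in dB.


NR = L_source - L_receiver (difference between source and receiving room levels)
NR = 78.5 - 41.8 = 36.7 dB


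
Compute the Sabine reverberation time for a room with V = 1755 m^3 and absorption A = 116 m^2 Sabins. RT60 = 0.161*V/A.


RT60 = 0.161 * 1755 / 116 = 2.4358 s


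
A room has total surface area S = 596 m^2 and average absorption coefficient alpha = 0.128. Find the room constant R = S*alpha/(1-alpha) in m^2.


R = 596 * 0.128 / (1 - 0.128) = 87.486 m^2


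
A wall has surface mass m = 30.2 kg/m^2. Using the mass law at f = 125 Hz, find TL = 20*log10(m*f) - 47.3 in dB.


m * f = 30.2 * 125 = 3775
20*log10(3775) = 71.5383 dB
TL = 71.5383 - 47.3 = 24.238 dB


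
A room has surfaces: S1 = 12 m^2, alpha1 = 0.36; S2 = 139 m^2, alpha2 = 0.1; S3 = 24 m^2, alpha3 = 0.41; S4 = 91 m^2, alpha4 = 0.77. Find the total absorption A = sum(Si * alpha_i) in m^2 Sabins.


12 * 0.36 = 4.32
139 * 0.1 = 13.9
24 * 0.41 = 9.84
91 * 0.77 = 70.07
A_total = 4.32 + 13.9 + 9.84 + 70.07 = 98.13 m^2


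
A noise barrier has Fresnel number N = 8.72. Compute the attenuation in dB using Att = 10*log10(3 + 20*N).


3 + 20*N = 3 + 20*8.72 = 177.4
Att = 10*log10(177.4) = 22.49 dB


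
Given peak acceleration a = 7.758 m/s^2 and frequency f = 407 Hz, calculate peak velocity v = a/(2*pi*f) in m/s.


omega = 2*pi*f = 2*pi*407 = 2557.26 rad/s
v = a / omega = 7.758 / 2557.26 = 0.0030337 m/s


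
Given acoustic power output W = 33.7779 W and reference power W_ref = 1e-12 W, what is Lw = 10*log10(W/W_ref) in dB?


W / W_ref = 33.7779 / 1e-12 = 3.37779e+13
Lw = 10 * log10(3.37779e+13) = 135.29 dB


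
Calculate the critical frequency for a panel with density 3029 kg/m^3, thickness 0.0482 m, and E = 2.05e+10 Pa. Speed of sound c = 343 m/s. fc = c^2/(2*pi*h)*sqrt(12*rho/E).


12*rho/E = 12*3029/2.05e+10 = 1.77307e-06
sqrt(12*rho/E) = sqrt(1.77307e-06) = 0.00133157
c^2/(2*pi*h) = 343^2/(2*pi*0.0482) = 388473
fc = 388473 * 0.00133157 = 517.28 Hz


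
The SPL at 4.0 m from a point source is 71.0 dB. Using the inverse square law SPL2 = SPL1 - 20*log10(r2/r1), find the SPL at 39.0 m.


r2/r1 = 39.0/4.0 = 9.75
Correction = 20*log10(9.75) = 19.7801 dB
SPL2 = 71.0 - 19.7801 = 51.22 dB


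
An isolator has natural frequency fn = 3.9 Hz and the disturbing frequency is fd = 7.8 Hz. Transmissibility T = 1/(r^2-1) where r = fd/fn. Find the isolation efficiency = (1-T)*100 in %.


r = 7.8 / 3.9 = 2
r^2 - 1 = 2^2 - 1 = 3
T = 1/3 = 0.333333
Efficiency = (1 - 0.333333)*100 = 66.667 %


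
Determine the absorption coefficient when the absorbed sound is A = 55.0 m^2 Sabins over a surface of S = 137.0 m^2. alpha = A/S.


Absorption coefficient = absorbed power / incident power
alpha = A / S = 55.0 / 137.0 = 0.40146


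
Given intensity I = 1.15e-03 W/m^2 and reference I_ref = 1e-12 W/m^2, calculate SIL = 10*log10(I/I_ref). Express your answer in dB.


I / I_ref = 1.15e-03 / 1e-12 = 1.15e+09
SIL = 10 * log10(1.15e+09) = 90.607 dB


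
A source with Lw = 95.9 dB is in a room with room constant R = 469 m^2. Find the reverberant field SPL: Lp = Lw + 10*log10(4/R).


4/R = 4/469 = 0.00852878
Lp = 95.9 + 10*log10(0.00852878) = 75.209 dB


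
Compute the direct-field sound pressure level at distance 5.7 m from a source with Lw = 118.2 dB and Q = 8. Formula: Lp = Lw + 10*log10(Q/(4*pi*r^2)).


4*pi*r^2 = 4*pi*5.7^2 = 408.281 m^2
Q / (4*pi*r^2) = 8 / 408.281 = 0.0195943
Lp = 118.2 + 10*log10(0.0195943) = 101.12 dB


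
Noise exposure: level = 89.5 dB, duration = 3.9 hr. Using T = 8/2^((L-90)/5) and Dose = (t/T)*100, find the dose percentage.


T_allowed = 8 / 2^((89.5 - 90)/5) = 8.57419 hr
Dose = 3.9 / 8.57419 * 100 = 45.485 %


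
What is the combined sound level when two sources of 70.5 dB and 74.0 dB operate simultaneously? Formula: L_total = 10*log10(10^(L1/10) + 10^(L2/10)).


10^(70.5/10) = 1.12202e+07
10^(74.0/10) = 2.51189e+07
Sum = 1.12202e+07 + 2.51189e+07 = 3.63391e+07
L_total = 10*log10(3.63391e+07) = 75.604 dB


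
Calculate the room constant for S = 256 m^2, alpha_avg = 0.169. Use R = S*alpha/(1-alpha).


R = 256 * 0.169 / (1 - 0.169) = 52.063 m^2


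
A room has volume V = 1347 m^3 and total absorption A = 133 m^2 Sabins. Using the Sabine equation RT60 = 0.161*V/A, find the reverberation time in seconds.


RT60 = 0.161 * 1347 / 133 = 1.6306 s


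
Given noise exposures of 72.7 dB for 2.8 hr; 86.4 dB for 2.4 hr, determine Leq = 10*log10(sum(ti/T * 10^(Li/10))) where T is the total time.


T_total = 2.8 + 2.4 = 5.2 hr
(2.8/5.2) * 10^(72.7/10) = 1.00266e+07
(2.4/5.2) * 10^(86.4/10) = 2.01469e+08
Sum = 1.00266e+07 + 2.01469e+08 = 2.11496e+08
Leq = 10*log10(2.11496e+08) = 83.253 dB


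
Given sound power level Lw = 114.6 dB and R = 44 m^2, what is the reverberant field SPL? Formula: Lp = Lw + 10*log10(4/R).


4/R = 4/44 = 0.0909091
Lp = 114.6 + 10*log10(0.0909091) = 104.19 dB


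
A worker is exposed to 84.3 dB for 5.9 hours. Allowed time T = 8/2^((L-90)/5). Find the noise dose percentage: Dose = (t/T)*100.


T_allowed = 8 / 2^((84.3 - 90)/5) = 17.6305 hr
Dose = 5.9 / 17.6305 * 100 = 33.465 %


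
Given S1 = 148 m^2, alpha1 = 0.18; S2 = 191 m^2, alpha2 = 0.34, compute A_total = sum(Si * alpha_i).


148 * 0.18 = 26.64
191 * 0.34 = 64.94
A_total = 26.64 + 64.94 = 91.58 m^2


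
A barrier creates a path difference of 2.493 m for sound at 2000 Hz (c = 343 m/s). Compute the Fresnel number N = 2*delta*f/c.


N = 2*delta*f/c = 2*delta/lambda, where lambda = c/f
lambda = 343 / 2000 = 0.1715 m
N = 2 * 2.493 / 0.1715 = 29.073


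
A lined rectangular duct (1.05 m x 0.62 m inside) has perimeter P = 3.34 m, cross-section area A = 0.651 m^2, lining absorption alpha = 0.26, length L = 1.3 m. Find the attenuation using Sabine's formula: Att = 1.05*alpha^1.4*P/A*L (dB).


alpha^1.4 = 0.26^1.4 = 0.151692
Attenuation rate = 1.05 * alpha^1.4 * P / A
= 1.05 * 0.151692 * 3.34 / 0.651 = 0.817179 dB/m
Total Att = 0.817179 * 1.3 = 1.0623 dB


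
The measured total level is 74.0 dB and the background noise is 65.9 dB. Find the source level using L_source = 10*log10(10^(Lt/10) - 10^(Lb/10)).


10^(74.0/10) = 2.51189e+07
10^(65.9/10) = 3.89045e+06
Difference = 2.51189e+07 - 3.89045e+06 = 2.12284e+07
L_source = 10*log10(2.12284e+07) = 73.269 dB


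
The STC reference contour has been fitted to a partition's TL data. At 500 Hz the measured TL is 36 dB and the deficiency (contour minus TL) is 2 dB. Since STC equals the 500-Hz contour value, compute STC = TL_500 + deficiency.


By ASTM E413, STC = value of the fitted reference contour at 500 Hz.
Contour value at 500 Hz = TL_500 + deficiency = 36 + 2 = 38
STC = 38


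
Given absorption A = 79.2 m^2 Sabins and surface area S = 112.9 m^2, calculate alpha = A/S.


Absorption coefficient = absorbed power / incident power
alpha = A / S = 79.2 / 112.9 = 0.70151


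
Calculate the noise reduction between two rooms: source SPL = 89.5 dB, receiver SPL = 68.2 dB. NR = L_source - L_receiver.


NR = L_source - L_receiver (difference between source and receiving room levels)
NR = 89.5 - 68.2 = 21.3 dB


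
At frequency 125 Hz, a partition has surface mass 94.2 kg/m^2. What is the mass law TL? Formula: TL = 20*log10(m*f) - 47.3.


m * f = 94.2 * 125 = 11775
20*log10(11775) = 81.4192 dB
TL = 81.4192 - 47.3 = 34.119 dB


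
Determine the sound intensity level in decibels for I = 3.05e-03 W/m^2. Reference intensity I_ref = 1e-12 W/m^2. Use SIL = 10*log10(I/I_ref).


I / I_ref = 3.05e-03 / 1e-12 = 3.05e+09
SIL = 10 * log10(3.05e+09) = 94.843 dB


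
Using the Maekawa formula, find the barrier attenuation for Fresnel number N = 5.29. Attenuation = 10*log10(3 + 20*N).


3 + 20*N = 3 + 20*5.29 = 108.8
Att = 10*log10(108.8) = 20.366 dB


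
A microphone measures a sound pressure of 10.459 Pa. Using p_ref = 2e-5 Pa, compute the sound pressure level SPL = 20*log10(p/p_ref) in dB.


p / p_ref = 10.459 / 2e-5 = 522950
SPL = 20 * log10(522950) = 114.37 dB


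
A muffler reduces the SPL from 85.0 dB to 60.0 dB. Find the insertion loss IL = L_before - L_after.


Insertion loss = SPL without muffler - SPL with muffler
IL = 85.0 - 60.0 = 25 dB


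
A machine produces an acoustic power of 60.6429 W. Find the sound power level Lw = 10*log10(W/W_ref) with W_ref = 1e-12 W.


W / W_ref = 60.6429 / 1e-12 = 6.06429e+13
Lw = 10 * log10(6.06429e+13) = 137.83 dB


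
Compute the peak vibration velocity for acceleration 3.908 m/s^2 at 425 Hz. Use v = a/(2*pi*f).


omega = 2*pi*f = 2*pi*425 = 2670.35 rad/s
v = a / omega = 3.908 / 2670.35 = 0.0014635 m/s


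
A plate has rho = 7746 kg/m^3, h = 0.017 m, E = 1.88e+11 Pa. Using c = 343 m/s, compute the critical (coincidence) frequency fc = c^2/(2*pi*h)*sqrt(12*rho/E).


12*rho/E = 12*7746/1.88e+11 = 4.94426e-07
sqrt(12*rho/E) = sqrt(4.94426e-07) = 0.000703154
c^2/(2*pi*h) = 343^2/(2*pi*0.017) = 1.10144e+06
fc = 1.10144e+06 * 0.000703154 = 774.48 Hz


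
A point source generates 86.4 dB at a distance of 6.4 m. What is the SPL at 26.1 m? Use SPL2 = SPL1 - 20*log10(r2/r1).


r2/r1 = 26.1/6.4 = 4.07812
Correction = 20*log10(4.07812) = 12.2092 dB
SPL2 = 86.4 - 12.2092 = 74.191 dB


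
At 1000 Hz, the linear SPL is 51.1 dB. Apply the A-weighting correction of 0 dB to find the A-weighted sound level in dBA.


A-weighting table: 1000 Hz -> 0 dB correction
SPL_A = SPL + correction = 51.1 + (0) = 51.1 dBA


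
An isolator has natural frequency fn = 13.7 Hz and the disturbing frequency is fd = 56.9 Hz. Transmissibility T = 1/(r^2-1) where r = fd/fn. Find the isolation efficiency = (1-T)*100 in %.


r = 56.9 / 13.7 = 4.15328
r^2 - 1 = 4.15328^2 - 1 = 16.2497
T = 1/16.2497 = 0.0615396
Efficiency = (1 - 0.0615396)*100 = 93.846 %


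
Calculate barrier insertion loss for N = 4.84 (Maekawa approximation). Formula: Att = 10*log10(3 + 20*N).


3 + 20*N = 3 + 20*4.84 = 99.8
Att = 10*log10(99.8) = 19.991 dB


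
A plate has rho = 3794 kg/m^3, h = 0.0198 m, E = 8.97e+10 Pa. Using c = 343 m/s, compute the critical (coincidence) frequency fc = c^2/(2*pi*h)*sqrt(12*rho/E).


12*rho/E = 12*3794/8.97e+10 = 5.07559e-07
sqrt(12*rho/E) = sqrt(5.07559e-07) = 0.000712432
c^2/(2*pi*h) = 343^2/(2*pi*0.0198) = 945678
fc = 945678 * 0.000712432 = 673.73 Hz


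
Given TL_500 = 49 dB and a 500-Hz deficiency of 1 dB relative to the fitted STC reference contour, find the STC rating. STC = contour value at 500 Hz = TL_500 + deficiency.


By ASTM E413, STC = value of the fitted reference contour at 500 Hz.
Contour value at 500 Hz = TL_500 + deficiency = 49 + 1 = 50
STC = 50


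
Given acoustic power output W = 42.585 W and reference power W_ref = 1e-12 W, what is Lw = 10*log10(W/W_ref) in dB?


W / W_ref = 42.585 / 1e-12 = 4.2585e+13
Lw = 10 * log10(4.2585e+13) = 136.29 dB


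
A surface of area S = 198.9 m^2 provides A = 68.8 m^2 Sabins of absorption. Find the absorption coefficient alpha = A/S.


Absorption coefficient = absorbed power / incident power
alpha = A / S = 68.8 / 198.9 = 0.3459


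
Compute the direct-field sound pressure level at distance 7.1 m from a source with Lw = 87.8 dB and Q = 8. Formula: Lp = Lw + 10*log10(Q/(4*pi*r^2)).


4*pi*r^2 = 4*pi*7.1^2 = 633.471 m^2
Q / (4*pi*r^2) = 8 / 633.471 = 0.0126288
Lp = 87.8 + 10*log10(0.0126288) = 68.814 dB


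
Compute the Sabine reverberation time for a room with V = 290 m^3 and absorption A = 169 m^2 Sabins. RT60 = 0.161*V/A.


RT60 = 0.161 * 290 / 169 = 0.27627 s


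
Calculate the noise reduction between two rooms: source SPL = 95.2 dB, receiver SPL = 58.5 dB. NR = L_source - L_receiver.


NR = L_source - L_receiver (difference between source and receiving room levels)
NR = 95.2 - 58.5 = 36.7 dB


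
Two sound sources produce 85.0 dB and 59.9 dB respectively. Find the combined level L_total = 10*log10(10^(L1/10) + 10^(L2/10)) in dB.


10^(85.0/10) = 3.16228e+08
10^(59.9/10) = 977237
Sum = 3.16228e+08 + 977237 = 3.17205e+08
L_total = 10*log10(3.17205e+08) = 85.013 dB


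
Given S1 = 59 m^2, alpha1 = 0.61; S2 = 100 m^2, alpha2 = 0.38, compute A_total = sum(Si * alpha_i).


59 * 0.61 = 35.99
100 * 0.38 = 38
A_total = 35.99 + 38 = 73.99 m^2


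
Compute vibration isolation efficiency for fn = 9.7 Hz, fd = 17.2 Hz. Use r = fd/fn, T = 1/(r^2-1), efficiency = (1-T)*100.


r = 17.2 / 9.7 = 1.7732
r^2 - 1 = 1.7732^2 - 1 = 2.14424
T = 1/2.14424 = 0.466366
Efficiency = (1 - 0.466366)*100 = 53.363 %


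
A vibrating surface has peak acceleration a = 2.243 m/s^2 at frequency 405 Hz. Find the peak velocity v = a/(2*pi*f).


omega = 2*pi*f = 2*pi*405 = 2544.69 rad/s
v = a / omega = 2.243 / 2544.69 = 0.00088144 m/s


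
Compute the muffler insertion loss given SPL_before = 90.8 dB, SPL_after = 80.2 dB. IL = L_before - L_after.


Insertion loss = SPL without muffler - SPL with muffler
IL = 90.8 - 80.2 = 10.6 dB


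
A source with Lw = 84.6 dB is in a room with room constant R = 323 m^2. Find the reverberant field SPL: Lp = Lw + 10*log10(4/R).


4/R = 4/323 = 0.0123839
Lp = 84.6 + 10*log10(0.0123839) = 65.529 dB


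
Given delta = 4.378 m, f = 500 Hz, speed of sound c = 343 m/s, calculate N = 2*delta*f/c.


N = 2*delta*f/c = 2*delta/lambda, where lambda = c/f
lambda = 343 / 500 = 0.686 m
N = 2 * 4.378 / 0.686 = 12.764


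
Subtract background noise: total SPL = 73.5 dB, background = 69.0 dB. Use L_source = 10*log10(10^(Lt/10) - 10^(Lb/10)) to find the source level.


10^(73.5/10) = 2.23872e+07
10^(69.0/10) = 7.94328e+06
Difference = 2.23872e+07 - 7.94328e+06 = 1.44439e+07
L_source = 10*log10(1.44439e+07) = 71.597 dB


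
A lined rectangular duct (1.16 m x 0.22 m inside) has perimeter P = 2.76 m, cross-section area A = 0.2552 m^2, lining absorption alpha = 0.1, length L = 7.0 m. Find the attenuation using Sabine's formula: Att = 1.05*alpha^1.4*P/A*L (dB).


alpha^1.4 = 0.1^1.4 = 0.0398107
Attenuation rate = 1.05 * alpha^1.4 * P / A
= 1.05 * 0.0398107 * 2.76 / 0.2552 = 0.452082 dB/m
Total Att = 0.452082 * 7.0 = 3.1646 dB


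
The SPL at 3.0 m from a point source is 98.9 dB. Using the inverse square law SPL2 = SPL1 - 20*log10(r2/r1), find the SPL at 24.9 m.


r2/r1 = 24.9/3.0 = 8.3
Correction = 20*log10(8.3) = 18.3816 dB
SPL2 = 98.9 - 18.3816 = 80.518 dB


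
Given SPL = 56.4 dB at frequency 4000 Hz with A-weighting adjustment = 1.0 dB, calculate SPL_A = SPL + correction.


A-weighting table: 4000 Hz -> 1.0 dB correction
SPL_A = SPL + correction = 56.4 + (1.0) = 57.4 dBA


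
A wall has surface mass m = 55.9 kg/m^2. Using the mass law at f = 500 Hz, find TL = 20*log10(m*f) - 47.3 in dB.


m * f = 55.9 * 500 = 27950
20*log10(27950) = 88.9276 dB
TL = 88.9276 - 47.3 = 41.628 dB


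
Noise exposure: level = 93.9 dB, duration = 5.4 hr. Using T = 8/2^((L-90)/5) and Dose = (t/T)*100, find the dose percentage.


T_allowed = 8 / 2^((93.9 - 90)/5) = 4.65893 hr
Dose = 5.4 / 4.65893 * 100 = 115.91 %


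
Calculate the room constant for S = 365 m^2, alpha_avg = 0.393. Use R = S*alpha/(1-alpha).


R = 365 * 0.393 / (1 - 0.393) = 236.32 m^2


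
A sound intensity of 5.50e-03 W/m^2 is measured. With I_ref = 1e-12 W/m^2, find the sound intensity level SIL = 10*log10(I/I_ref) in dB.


I / I_ref = 5.50e-03 / 1e-12 = 5.5e+09
SIL = 10 * log10(5.5e+09) = 97.404 dB


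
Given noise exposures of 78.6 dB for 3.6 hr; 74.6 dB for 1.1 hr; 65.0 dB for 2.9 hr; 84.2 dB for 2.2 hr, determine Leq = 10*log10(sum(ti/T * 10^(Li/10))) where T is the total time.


T_total = 3.6 + 1.1 + 2.9 + 2.2 = 9.8 hr
(3.6/9.8) * 10^(78.6/10) = 2.66119e+07
(1.1/9.8) * 10^(74.6/10) = 3.23718e+06
(2.9/9.8) * 10^(65.0/10) = 935776
(2.2/9.8) * 10^(84.2/10) = 5.90468e+07
Sum = 2.66119e+07 + 3.23718e+06 + 935776 + 5.90468e+07 = 8.98317e+07
Leq = 10*log10(8.98317e+07) = 79.534 dB


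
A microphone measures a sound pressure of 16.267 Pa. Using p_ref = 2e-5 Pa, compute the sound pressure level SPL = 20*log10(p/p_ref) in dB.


p / p_ref = 16.267 / 2e-5 = 813350
SPL = 20 * log10(813350) = 118.21 dB


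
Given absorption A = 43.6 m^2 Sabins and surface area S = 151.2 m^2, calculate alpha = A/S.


Absorption coefficient = absorbed power / incident power
alpha = A / S = 43.6 / 151.2 = 0.28836


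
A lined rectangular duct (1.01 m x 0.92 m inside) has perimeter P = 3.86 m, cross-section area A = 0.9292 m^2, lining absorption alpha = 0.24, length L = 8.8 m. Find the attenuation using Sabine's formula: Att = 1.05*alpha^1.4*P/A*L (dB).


alpha^1.4 = 0.24^1.4 = 0.135611
Attenuation rate = 1.05 * alpha^1.4 * P / A
= 1.05 * 0.135611 * 3.86 / 0.9292 = 0.59151 dB/m
Total Att = 0.59151 * 8.8 = 5.2053 dB


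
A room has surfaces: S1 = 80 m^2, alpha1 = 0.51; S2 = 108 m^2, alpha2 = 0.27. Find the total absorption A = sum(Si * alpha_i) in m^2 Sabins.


80 * 0.51 = 40.8
108 * 0.27 = 29.16
A_total = 40.8 + 29.16 = 69.96 m^2


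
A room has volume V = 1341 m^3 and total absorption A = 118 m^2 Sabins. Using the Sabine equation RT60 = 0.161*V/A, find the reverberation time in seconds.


RT60 = 0.161 * 1341 / 118 = 1.8297 s


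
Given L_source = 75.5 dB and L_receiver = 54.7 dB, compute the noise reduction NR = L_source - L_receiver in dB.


NR = L_source - L_receiver (difference between source and receiving room levels)
NR = 75.5 - 54.7 = 20.8 dB


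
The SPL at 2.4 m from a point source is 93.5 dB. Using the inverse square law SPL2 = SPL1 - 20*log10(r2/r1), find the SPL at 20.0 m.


r2/r1 = 20.0/2.4 = 8.33333
Correction = 20*log10(8.33333) = 18.4164 dB
SPL2 = 93.5 - 18.4164 = 75.084 dB


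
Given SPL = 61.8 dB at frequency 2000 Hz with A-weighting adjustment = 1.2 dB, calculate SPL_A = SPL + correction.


A-weighting table: 2000 Hz -> 1.2 dB correction
SPL_A = SPL + correction = 61.8 + (1.2) = 63 dBA


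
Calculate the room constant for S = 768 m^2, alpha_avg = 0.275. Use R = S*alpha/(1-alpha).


R = 768 * 0.275 / (1 - 0.275) = 291.31 m^2


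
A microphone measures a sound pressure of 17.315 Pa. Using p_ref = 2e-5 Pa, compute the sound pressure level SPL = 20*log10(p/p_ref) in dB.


p / p_ref = 17.315 / 2e-5 = 865750
SPL = 20 * log10(865750) = 118.75 dB


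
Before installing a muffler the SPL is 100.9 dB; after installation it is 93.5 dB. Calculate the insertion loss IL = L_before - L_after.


Insertion loss = SPL without muffler - SPL with muffler
IL = 100.9 - 93.5 = 7.4 dB


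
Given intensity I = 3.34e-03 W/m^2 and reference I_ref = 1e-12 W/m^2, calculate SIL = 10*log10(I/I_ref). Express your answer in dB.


I / I_ref = 3.34e-03 / 1e-12 = 3.34e+09
SIL = 10 * log10(3.34e+09) = 95.237 dB


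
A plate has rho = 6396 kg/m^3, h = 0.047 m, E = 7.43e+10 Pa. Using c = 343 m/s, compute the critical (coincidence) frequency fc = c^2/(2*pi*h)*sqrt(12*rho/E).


12*rho/E = 12*6396/7.43e+10 = 1.033e-06
sqrt(12*rho/E) = sqrt(1.033e-06) = 0.00101637
c^2/(2*pi*h) = 343^2/(2*pi*0.047) = 398392
fc = 398392 * 0.00101637 = 404.91 Hz


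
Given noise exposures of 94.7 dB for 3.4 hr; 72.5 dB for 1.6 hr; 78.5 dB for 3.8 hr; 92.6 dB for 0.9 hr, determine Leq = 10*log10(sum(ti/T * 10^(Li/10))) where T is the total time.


T_total = 3.4 + 1.6 + 3.8 + 0.9 = 9.7 hr
(3.4/9.7) * 10^(94.7/10) = 1.03444e+09
(1.6/9.7) * 10^(72.5/10) = 2.93324e+06
(3.8/9.7) * 10^(78.5/10) = 2.7734e+07
(0.9/9.7) * 10^(92.6/10) = 1.68838e+08
Sum = 1.03444e+09 + 2.93324e+06 + 2.7734e+07 + 1.68838e+08 = 1.23395e+09
Leq = 10*log10(1.23395e+09) = 90.913 dB


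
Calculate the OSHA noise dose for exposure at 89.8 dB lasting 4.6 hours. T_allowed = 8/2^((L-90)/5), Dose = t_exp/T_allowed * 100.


T_allowed = 8 / 2^((89.8 - 90)/5) = 8.22491 hr
Dose = 4.6 / 8.22491 * 100 = 55.928 %


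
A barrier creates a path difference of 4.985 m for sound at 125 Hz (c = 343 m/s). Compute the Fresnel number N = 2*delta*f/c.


N = 2*delta*f/c = 2*delta/lambda, where lambda = c/f
lambda = 343 / 125 = 2.744 m
N = 2 * 4.985 / 2.744 = 3.6334


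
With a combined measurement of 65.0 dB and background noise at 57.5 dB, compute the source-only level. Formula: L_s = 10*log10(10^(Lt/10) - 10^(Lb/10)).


10^(65.0/10) = 3.16228e+06
10^(57.5/10) = 562341
Difference = 3.16228e+06 - 562341 = 2.59994e+06
L_source = 10*log10(2.59994e+06) = 64.15 dB


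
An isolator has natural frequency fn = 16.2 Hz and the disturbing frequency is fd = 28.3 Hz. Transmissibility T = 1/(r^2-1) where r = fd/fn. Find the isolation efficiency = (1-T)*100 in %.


r = 28.3 / 16.2 = 1.74691
r^2 - 1 = 1.74691^2 - 1 = 2.05169
T = 1/2.05169 = 0.487403
Efficiency = (1 - 0.487403)*100 = 51.26 %


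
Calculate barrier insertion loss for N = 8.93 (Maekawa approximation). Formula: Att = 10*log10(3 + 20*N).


3 + 20*N = 3 + 20*8.93 = 181.6
Att = 10*log10(181.6) = 22.591 dB


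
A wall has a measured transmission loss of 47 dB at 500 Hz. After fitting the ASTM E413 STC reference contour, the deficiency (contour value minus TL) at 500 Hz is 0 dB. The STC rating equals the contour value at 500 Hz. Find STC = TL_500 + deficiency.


By ASTM E413, STC = value of the fitted reference contour at 500 Hz.
Contour value at 500 Hz = TL_500 + deficiency = 47 + 0 = 47
STC = 47


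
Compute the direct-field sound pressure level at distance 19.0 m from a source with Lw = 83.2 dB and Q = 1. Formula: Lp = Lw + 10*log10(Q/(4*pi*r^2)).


4*pi*r^2 = 4*pi*19.0^2 = 4536.46 m^2
Q / (4*pi*r^2) = 1 / 4536.46 = 0.000220436
Lp = 83.2 + 10*log10(0.000220436) = 46.633 dB


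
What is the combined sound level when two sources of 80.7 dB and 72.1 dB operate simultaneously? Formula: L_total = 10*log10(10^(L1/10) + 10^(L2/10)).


10^(80.7/10) = 1.1749e+08
10^(72.1/10) = 1.62181e+07
Sum = 1.1749e+08 + 1.62181e+07 = 1.33708e+08
L_total = 10*log10(1.33708e+08) = 81.262 dB


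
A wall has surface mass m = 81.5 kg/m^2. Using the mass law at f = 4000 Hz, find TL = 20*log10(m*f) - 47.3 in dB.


m * f = 81.5 * 4000 = 326000
20*log10(326000) = 110.264 dB
TL = 110.264 - 47.3 = 62.964 dB


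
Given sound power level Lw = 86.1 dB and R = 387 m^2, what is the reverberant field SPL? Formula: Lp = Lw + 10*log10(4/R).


4/R = 4/387 = 0.0103359
Lp = 86.1 + 10*log10(0.0103359) = 66.243 dB


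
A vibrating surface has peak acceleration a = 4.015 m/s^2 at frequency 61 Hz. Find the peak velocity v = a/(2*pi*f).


omega = 2*pi*f = 2*pi*61 = 383.274 rad/s
v = a / omega = 4.015 / 383.274 = 0.010476 m/s


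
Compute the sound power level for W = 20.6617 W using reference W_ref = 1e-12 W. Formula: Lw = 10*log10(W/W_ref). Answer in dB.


W / W_ref = 20.6617 / 1e-12 = 2.06617e+13
Lw = 10 * log10(2.06617e+13) = 133.15 dB


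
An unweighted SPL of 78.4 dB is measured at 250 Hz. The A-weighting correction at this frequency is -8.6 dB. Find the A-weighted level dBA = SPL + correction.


A-weighting table: 250 Hz -> -8.6 dB correction
SPL_A = SPL + correction = 78.4 + (-8.6) = 69.8 dBA


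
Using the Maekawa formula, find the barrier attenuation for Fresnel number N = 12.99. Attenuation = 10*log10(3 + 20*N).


3 + 20*N = 3 + 20*12.99 = 262.8
Att = 10*log10(262.8) = 24.196 dB


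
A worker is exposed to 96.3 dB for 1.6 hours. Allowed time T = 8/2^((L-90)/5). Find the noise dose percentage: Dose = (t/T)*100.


T_allowed = 8 / 2^((96.3 - 90)/5) = 3.34035 hr
Dose = 1.6 / 3.34035 * 100 = 47.899 %


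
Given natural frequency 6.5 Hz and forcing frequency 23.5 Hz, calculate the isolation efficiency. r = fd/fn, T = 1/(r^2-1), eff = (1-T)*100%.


r = 23.5 / 6.5 = 3.61538
r^2 - 1 = 3.61538^2 - 1 = 12.071
T = 1/12.071 = 0.0828432
Efficiency = (1 - 0.0828432)*100 = 91.716 %


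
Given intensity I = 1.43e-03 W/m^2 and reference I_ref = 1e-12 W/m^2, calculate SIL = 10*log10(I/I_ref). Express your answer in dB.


I / I_ref = 1.43e-03 / 1e-12 = 1.43e+09
SIL = 10 * log10(1.43e+09) = 91.553 dB


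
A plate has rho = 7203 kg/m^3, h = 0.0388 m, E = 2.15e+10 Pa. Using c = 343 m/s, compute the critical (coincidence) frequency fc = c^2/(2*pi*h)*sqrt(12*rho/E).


12*rho/E = 12*7203/2.15e+10 = 4.02028e-06
sqrt(12*rho/E) = sqrt(4.02028e-06) = 0.00200506
c^2/(2*pi*h) = 343^2/(2*pi*0.0388) = 482588
fc = 482588 * 0.00200506 = 967.62 Hz


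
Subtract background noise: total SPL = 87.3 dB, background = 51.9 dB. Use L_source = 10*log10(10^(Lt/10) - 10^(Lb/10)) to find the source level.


10^(87.3/10) = 5.37032e+08
10^(51.9/10) = 154882
Difference = 5.37032e+08 - 154882 = 5.36877e+08
L_source = 10*log10(5.36877e+08) = 87.299 dB


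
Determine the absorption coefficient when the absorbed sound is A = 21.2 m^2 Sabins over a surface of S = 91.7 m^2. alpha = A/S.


Absorption coefficient = absorbed power / incident power
alpha = A / S = 21.2 / 91.7 = 0.23119


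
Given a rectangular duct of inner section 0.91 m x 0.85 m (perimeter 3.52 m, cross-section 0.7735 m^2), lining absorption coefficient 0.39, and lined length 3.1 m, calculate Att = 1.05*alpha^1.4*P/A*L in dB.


alpha^1.4 = 0.39^1.4 = 0.267603
Attenuation rate = 1.05 * alpha^1.4 * P / A
= 1.05 * 0.267603 * 3.52 / 0.7735 = 1.27868 dB/m
Total Att = 1.27868 * 3.1 = 3.9639 dB


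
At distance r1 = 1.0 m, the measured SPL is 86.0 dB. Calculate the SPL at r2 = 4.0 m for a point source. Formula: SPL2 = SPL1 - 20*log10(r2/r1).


r2/r1 = 4.0/1.0 = 4
Correction = 20*log10(4) = 12.0412 dB
SPL2 = 86.0 - 12.0412 = 73.959 dB


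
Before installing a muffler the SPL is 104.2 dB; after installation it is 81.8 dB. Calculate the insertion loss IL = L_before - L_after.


Insertion loss = SPL without muffler - SPL with muffler
IL = 104.2 - 81.8 = 22.4 dB


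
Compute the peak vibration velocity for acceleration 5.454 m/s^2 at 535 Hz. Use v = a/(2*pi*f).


omega = 2*pi*f = 2*pi*535 = 3361.5 rad/s
v = a / omega = 5.454 / 3361.5 = 0.0016225 m/s


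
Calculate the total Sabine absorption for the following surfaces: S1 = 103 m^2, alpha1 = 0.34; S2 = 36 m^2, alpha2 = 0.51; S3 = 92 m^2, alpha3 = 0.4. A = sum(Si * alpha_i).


103 * 0.34 = 35.02
36 * 0.51 = 18.36
92 * 0.4 = 36.8
A_total = 35.02 + 18.36 + 36.8 = 90.18 m^2


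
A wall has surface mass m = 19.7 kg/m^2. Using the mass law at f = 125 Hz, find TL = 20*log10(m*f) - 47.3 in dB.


m * f = 19.7 * 125 = 2462.5
20*log10(2462.5) = 67.8275 dB
TL = 67.8275 - 47.3 = 20.528 dB


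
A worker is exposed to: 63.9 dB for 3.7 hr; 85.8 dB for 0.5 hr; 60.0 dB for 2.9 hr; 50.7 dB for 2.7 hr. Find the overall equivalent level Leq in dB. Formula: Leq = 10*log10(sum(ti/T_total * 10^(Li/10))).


T_total = 3.7 + 0.5 + 2.9 + 2.7 = 9.8 hr
(3.7/9.8) * 10^(63.9/10) = 926778
(0.5/9.8) * 10^(85.8/10) = 1.93974e+07
(2.9/9.8) * 10^(60.0/10) = 295918
(2.7/9.8) * 10^(50.7/10) = 32369.6
Sum = 926778 + 1.93974e+07 + 295918 + 32369.6 = 2.06525e+07
Leq = 10*log10(2.06525e+07) = 73.15 dB


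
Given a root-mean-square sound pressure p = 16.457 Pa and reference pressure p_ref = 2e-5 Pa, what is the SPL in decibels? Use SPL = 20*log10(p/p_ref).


p / p_ref = 16.457 / 2e-5 = 822850
SPL = 20 * log10(822850) = 118.31 dB


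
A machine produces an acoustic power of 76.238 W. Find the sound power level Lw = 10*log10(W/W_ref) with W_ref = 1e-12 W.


W / W_ref = 76.238 / 1e-12 = 7.6238e+13
Lw = 10 * log10(7.6238e+13) = 138.82 dB


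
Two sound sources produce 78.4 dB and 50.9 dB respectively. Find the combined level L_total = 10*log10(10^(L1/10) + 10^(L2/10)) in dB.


10^(78.4/10) = 6.91831e+07
10^(50.9/10) = 123027
Sum = 6.91831e+07 + 123027 = 6.93061e+07
L_total = 10*log10(6.93061e+07) = 78.408 dB


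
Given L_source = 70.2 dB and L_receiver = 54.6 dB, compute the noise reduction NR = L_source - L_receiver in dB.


NR = L_source - L_receiver (difference between source and receiving room levels)
NR = 70.2 - 54.6 = 15.6 dB


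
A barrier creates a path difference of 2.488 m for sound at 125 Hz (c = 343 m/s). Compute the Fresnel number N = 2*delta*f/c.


N = 2*delta*f/c = 2*delta/lambda, where lambda = c/f
lambda = 343 / 125 = 2.744 m
N = 2 * 2.488 / 2.744 = 1.8134


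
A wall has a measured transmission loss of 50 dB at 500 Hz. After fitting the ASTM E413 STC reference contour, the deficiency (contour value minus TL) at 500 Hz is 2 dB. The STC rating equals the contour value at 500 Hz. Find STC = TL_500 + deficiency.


By ASTM E413, STC = value of the fitted reference contour at 500 Hz.
Contour value at 500 Hz = TL_500 + deficiency = 50 + 2 = 52
STC = 52


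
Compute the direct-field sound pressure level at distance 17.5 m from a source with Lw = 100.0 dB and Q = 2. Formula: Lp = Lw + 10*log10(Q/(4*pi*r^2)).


4*pi*r^2 = 4*pi*17.5^2 = 3848.45 m^2
Q / (4*pi*r^2) = 2 / 3848.45 = 0.00051969
Lp = 100.0 + 10*log10(0.00051969) = 67.157 dB


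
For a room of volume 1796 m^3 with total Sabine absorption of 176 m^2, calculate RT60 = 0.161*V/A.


RT60 = 0.161 * 1796 / 176 = 1.6429 s


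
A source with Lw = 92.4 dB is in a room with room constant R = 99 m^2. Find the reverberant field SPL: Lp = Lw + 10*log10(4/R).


4/R = 4/99 = 0.040404
Lp = 92.4 + 10*log10(0.040404) = 78.464 dB


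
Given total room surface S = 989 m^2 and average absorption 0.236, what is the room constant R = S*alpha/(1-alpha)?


R = 989 * 0.236 / (1 - 0.236) = 305.5 m^2


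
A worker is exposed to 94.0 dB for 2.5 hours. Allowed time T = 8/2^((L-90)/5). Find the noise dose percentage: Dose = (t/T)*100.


T_allowed = 8 / 2^((94.0 - 90)/5) = 4.59479 hr
Dose = 2.5 / 4.59479 * 100 = 54.409 %


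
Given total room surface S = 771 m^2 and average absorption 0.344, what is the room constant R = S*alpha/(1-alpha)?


R = 771 * 0.344 / (1 - 0.344) = 404.3 m^2


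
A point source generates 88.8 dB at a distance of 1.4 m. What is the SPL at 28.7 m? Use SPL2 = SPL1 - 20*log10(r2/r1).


r2/r1 = 28.7/1.4 = 20.5
Correction = 20*log10(20.5) = 26.2351 dB
SPL2 = 88.8 - 26.2351 = 62.565 dB


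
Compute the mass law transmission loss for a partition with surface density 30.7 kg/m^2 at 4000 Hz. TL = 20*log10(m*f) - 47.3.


m * f = 30.7 * 4000 = 122800
20*log10(122800) = 101.784 dB
TL = 101.784 - 47.3 = 54.484 dB


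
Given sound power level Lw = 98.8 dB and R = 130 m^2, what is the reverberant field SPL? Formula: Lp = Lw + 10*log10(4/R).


4/R = 4/130 = 0.0307692
Lp = 98.8 + 10*log10(0.0307692) = 83.681 dB


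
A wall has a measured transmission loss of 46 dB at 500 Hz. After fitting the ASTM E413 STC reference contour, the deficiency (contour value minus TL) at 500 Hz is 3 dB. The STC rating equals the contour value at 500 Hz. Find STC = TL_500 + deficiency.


By ASTM E413, STC = value of the fitted reference contour at 500 Hz.
Contour value at 500 Hz = TL_500 + deficiency = 46 + 3 = 49
STC = 49


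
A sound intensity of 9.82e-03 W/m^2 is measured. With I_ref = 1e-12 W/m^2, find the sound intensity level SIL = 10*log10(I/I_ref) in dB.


I / I_ref = 9.82e-03 / 1e-12 = 9.82e+09
SIL = 10 * log10(9.82e+09) = 99.921 dB


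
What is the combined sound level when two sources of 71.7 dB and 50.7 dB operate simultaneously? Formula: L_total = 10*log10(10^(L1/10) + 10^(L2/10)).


10^(71.7/10) = 1.47911e+07
10^(50.7/10) = 117490
Sum = 1.47911e+07 + 117490 = 1.49086e+07
L_total = 10*log10(1.49086e+07) = 71.734 dB


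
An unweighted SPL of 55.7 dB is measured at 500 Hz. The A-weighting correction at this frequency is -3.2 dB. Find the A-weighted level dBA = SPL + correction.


A-weighting table: 500 Hz -> -3.2 dB correction
SPL_A = SPL + correction = 55.7 + (-3.2) = 52.5 dBA


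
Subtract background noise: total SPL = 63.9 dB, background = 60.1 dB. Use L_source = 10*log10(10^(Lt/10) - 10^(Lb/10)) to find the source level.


10^(63.9/10) = 2.45471e+06
10^(60.1/10) = 1.02329e+06
Difference = 2.45471e+06 - 1.02329e+06 = 1.43142e+06
L_source = 10*log10(1.43142e+06) = 61.558 dB


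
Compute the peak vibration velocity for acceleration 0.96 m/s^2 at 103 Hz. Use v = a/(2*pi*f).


omega = 2*pi*f = 2*pi*103 = 647.168 rad/s
v = a / omega = 0.96 / 647.168 = 0.0014834 m/s


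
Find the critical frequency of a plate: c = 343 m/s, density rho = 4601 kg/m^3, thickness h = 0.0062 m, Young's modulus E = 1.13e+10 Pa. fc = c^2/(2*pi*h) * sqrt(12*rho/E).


12*rho/E = 12*4601/1.13e+10 = 4.88602e-06
sqrt(12*rho/E) = sqrt(4.88602e-06) = 0.00221043
c^2/(2*pi*h) = 343^2/(2*pi*0.0062) = 3.02007e+06
fc = 3.02007e+06 * 0.00221043 = 6675.7 Hz


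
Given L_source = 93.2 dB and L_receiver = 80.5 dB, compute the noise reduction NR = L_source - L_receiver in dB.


NR = L_source - L_receiver (difference between source and receiving room levels)
NR = 93.2 - 80.5 = 12.7 dB


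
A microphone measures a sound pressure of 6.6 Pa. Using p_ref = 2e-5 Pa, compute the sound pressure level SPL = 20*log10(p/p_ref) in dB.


p / p_ref = 6.6 / 2e-5 = 330000
SPL = 20 * log10(330000) = 110.37 dB


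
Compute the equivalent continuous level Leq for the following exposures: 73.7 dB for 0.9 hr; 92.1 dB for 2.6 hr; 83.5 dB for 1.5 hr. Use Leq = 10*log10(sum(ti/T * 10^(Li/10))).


T_total = 0.9 + 2.6 + 1.5 = 5.0 hr
(0.9/5.0) * 10^(73.7/10) = 4.21961e+06
(2.6/5.0) * 10^(92.1/10) = 8.43341e+08
(1.5/5.0) * 10^(83.5/10) = 6.71616e+07
Sum = 4.21961e+06 + 8.43341e+08 + 6.71616e+07 = 9.14722e+08
Leq = 10*log10(9.14722e+08) = 89.613 dB


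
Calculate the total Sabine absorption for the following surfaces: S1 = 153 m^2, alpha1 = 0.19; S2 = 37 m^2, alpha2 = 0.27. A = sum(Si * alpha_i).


153 * 0.19 = 29.07
37 * 0.27 = 9.99
A_total = 29.07 + 9.99 = 39.06 m^2


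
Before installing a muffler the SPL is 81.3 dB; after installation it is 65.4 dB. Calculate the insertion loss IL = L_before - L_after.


Insertion loss = SPL without muffler - SPL with muffler
IL = 81.3 - 65.4 = 15.9 dB


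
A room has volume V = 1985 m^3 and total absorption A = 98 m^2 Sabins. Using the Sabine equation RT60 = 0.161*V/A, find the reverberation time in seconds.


RT60 = 0.161 * 1985 / 98 = 3.2611 s


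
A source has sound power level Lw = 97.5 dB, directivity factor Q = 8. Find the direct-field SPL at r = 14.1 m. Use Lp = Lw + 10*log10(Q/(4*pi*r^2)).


4*pi*r^2 = 4*pi*14.1^2 = 2498.32 m^2
Q / (4*pi*r^2) = 8 / 2498.32 = 0.00320215
Lp = 97.5 + 10*log10(0.00320215) = 72.554 dB


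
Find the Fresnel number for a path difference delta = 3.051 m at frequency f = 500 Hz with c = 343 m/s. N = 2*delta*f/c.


N = 2*delta*f/c = 2*delta/lambda, where lambda = c/f
lambda = 343 / 500 = 0.686 m
N = 2 * 3.051 / 0.686 = 8.895


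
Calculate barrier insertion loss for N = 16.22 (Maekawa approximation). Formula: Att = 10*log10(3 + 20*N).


3 + 20*N = 3 + 20*16.22 = 327.4
Att = 10*log10(327.4) = 25.151 dB


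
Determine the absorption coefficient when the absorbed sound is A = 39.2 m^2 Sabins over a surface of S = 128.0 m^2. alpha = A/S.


Absorption coefficient = absorbed power / incident power
alpha = A / S = 39.2 / 128.0 = 0.30625


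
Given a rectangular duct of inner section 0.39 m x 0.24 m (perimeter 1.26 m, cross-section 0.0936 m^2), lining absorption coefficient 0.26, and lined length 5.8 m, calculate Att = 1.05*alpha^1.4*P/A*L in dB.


alpha^1.4 = 0.26^1.4 = 0.151692
Attenuation rate = 1.05 * alpha^1.4 * P / A
= 1.05 * 0.151692 * 1.26 / 0.0936 = 2.14411 dB/m
Total Att = 2.14411 * 5.8 = 12.436 dB


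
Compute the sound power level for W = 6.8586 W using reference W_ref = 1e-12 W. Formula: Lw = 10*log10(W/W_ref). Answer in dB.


W / W_ref = 6.8586 / 1e-12 = 6.8586e+12
Lw = 10 * log10(6.8586e+12) = 128.36 dB


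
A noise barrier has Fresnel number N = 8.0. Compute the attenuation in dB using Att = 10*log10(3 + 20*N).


3 + 20*N = 3 + 20*8.0 = 163
Att = 10*log10(163) = 22.122 dB


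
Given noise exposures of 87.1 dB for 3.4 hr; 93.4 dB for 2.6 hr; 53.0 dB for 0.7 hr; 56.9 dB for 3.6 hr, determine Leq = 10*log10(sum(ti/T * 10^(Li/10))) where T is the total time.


T_total = 3.4 + 2.6 + 0.7 + 3.6 = 10.3 hr
(3.4/10.3) * 10^(87.1/10) = 1.69294e+08
(2.6/10.3) * 10^(93.4/10) = 5.52251e+08
(0.7/10.3) * 10^(53.0/10) = 13560
(3.6/10.3) * 10^(56.9/10) = 171185
Sum = 1.69294e+08 + 5.52251e+08 + 13560 + 171185 = 7.2173e+08
Leq = 10*log10(7.2173e+08) = 88.584 dB


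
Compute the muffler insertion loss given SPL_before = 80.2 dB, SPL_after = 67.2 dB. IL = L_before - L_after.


Insertion loss = SPL without muffler - SPL with muffler
IL = 80.2 - 67.2 = 13 dB


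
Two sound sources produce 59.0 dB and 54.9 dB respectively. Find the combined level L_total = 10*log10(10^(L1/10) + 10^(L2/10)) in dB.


10^(59.0/10) = 794328
10^(54.9/10) = 309030
Sum = 794328 + 309030 = 1.10336e+06
L_total = 10*log10(1.10336e+06) = 60.427 dB


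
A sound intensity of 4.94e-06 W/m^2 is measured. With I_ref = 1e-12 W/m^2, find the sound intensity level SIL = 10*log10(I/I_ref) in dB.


I / I_ref = 4.94e-06 / 1e-12 = 4.94e+06
SIL = 10 * log10(4.94e+06) = 66.937 dB


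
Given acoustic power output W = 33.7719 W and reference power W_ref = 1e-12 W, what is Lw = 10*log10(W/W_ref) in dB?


W / W_ref = 33.7719 / 1e-12 = 3.37719e+13
Lw = 10 * log10(3.37719e+13) = 135.29 dB


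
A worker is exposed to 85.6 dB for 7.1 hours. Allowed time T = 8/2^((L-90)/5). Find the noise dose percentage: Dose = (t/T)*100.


T_allowed = 8 / 2^((85.6 - 90)/5) = 14.723 hr
Dose = 7.1 / 14.723 * 100 = 48.224 %


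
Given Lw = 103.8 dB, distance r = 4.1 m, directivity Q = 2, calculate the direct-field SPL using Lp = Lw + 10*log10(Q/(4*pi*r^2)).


4*pi*r^2 = 4*pi*4.1^2 = 211.241 m^2
Q / (4*pi*r^2) = 2 / 211.241 = 0.00946786
Lp = 103.8 + 10*log10(0.00946786) = 83.563 dB
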